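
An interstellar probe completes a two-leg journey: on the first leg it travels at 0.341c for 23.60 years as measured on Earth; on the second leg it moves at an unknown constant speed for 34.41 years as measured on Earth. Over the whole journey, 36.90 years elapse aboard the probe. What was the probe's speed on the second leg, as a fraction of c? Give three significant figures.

β = 0.904

Leg 1: γ = 1/√(1 − 0.341²) = 1/√0.8837 = 1.064; τ_1 = 23.60/1.064 = 22.19 years.
Leg 2: speed unknown; τ_2 = 34.41/γ_2.
Total proper time: 22.19 + τ_2 = 36.90, so τ_2 = 36.90 − 22.19 = 14.71 years.
γ_2 = 34.41/14.71 = 2.339; β = √(1 − 1/γ²) = √0.8171.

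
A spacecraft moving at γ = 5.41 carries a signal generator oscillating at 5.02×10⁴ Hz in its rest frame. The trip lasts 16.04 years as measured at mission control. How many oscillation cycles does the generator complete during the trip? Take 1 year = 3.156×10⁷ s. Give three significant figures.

N = 4.70×10¹²

γ = 5.41
The oscillator's own cycle count is N = f × τ where τ is the proper time aboard the spacecraft. τ = Δt/γ = 16.04/5.410 = 2.965 years = 9.357×10⁷ s.
N = 5.02×10⁴ × 9.357×10⁷ = 4.697×10¹².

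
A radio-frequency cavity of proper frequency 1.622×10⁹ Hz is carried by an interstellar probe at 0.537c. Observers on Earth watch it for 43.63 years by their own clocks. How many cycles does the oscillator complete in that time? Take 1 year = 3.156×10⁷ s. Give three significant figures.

N = 1.88×10¹⁸

γ = 1/√(1 − 0.537²) = 1/√0.7116 = 1.185
During 43.63 years of lab time, the oscillator's proper time advances by τ = Δt/γ = 43.63/1.185 = 36.81 years = 1.162×10⁹ s.
N = f × τ = 1.622×10⁹ × 1.162×10⁹ = 1.884×10¹⁸.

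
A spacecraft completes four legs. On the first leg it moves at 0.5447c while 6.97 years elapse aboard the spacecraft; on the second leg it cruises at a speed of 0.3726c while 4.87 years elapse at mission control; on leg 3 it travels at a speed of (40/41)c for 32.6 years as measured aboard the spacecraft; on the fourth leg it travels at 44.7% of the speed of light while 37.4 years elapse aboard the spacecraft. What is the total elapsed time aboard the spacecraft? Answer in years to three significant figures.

Leg 1: 6.97 years is already measured aboard the spacecraft.
Leg 2: γ = 1/√(1 − 0.3726²) = 1/√0.8612 = 1.078; τ_2 = 4.87/1.078 = 4.519 years.
Leg 3: 32.6 years is already measured aboard the spacecraft.
Leg 4: 37.4 years is already measured aboard the spacecraft.
Total: 6.970 + 4.519 + 32.60 + 37.40 years.

τ = 81.5 years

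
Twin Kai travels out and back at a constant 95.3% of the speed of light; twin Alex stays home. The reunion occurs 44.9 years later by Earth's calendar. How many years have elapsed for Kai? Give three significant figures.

β = 0.953; γ = 1/√(1 − 0.953²) = 1/√0.09179 = 3.301
Kai's clock measures proper time along the trip: τ = Δt/γ = 44.9/3.301 years.

τ = 13.6 years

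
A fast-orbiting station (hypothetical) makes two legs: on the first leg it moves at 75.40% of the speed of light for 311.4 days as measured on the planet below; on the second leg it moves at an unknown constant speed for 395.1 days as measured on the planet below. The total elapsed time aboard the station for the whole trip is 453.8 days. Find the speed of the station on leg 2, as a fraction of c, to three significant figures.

Leg 1: β = 0.7540; γ = 1/√(1 − 0.7540²) = 1/√0.4315 = 1.522; τ_1 = 311.4/1.522 = 204.6 days.
Leg 2: speed unknown; τ_2 = 395.1/γ_2.
Total proper time: 204.6 + τ_2 = 453.8, so τ_2 = 453.8 − 204.6 = 249.2 days.
γ_2 = 395.1/249.2 = 1.585; β = √(1 − 1/γ²) = √0.6020.

β = 0.776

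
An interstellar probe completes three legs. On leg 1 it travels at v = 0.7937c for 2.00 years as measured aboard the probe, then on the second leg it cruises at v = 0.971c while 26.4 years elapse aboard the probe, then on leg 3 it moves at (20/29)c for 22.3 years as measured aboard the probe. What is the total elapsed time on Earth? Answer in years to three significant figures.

Leg 1: γ = 1/√(1 − 0.7937²) = 1/√0.3700 = 1.644; Δt_1 = 1.644 × 2.00 = 3.288 years.
Leg 2: γ = 1/√(1 − 0.971²) = 1/√0.05716 = 4.183; Δt_2 = 4.183 × 26.4 = 110.4 years.
Leg 3: γ = 1/√(1 − (20/29)²) = 29/21 ≈ 1.381; Δt_3 = 1.381 × 22.3 = 30.80 years.
Total: 3.288 + 110.4 + 30.80 years.

Δt = 145 years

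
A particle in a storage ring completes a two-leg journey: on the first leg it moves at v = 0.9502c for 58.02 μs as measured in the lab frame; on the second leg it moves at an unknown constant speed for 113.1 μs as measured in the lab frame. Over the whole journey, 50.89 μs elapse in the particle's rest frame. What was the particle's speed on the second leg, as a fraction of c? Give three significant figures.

Leg 1: γ = 1/√(1 − 0.9502²) = 1/√0.09712 = 3.209; τ_1 = 58.02/3.209 = 18.08 μs.
Leg 2: speed unknown; τ_2 = 113.1/γ_2.
Total proper time: 18.08 + τ_2 = 50.89, so τ_2 = 50.89 − 18.08 = 32.81 μs.
γ_2 = 113.1/32.81 = 3.447; β = √(1 − 1/γ²) = √0.9159.

β = 0.957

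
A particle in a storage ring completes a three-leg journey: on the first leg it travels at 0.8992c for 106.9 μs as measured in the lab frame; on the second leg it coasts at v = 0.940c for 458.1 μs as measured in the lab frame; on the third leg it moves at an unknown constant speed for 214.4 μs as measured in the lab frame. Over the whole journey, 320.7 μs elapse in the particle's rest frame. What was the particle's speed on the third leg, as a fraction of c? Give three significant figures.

Leg 1: γ = 1/√(1 − 0.8992²) = 1/√0.1914 = 2.286; τ_1 = 106.9/2.286 = 46.77 μs.
Leg 2: γ = 1/√(1 − 0.940²) = 1/√0.1164 = 2.931; τ_2 = 458.1/2.931 = 156.3 μs.
Leg 3: speed unknown; τ_3 = 214.4/γ_3.
Total proper time: 46.77 + 156.3 + τ_3 = 320.7, so τ_3 = 320.7 − 203.1 = 117.6 μs.
γ_3 = 214.4/117.6 = 1.823; β = √(1 − 1/γ²) = √0.6990.

β = 0.836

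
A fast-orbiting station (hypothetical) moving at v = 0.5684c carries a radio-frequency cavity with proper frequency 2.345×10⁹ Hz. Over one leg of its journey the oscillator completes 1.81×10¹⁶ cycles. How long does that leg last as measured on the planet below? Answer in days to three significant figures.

γ = 1/√(1 − 0.5684²) = 1/√0.6769 = 1.215
Proper time for N cycles: τ = N/f = 1.81×10¹⁶/(2.345×10⁹) = 7.719×10⁶ s = 89.34 days.
Lab-frame duration Δt = γτ = 1.215 × 89.34 = 108.6 days.

Δt = 109 days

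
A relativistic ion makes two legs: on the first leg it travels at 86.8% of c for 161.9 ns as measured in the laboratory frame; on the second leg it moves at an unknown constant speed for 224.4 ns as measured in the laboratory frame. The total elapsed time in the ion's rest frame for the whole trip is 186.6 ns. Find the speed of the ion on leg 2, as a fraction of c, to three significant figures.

Leg 1: β = 0.868; γ = 1/√(1 − 0.868²) = 1/√0.2466 = 2.014; τ_1 = 161.9/2.014 = 80.39 ns.
Leg 2: speed unknown; τ_2 = 224.4/γ_2.
Total proper time: 80.39 + τ_2 = 186.6, so τ_2 = 186.6 − 80.39 = 106.2 ns.
γ_2 = 224.4/106.2 = 2.113; β = √(1 − 1/γ²) = √0.7760.

β = 0.881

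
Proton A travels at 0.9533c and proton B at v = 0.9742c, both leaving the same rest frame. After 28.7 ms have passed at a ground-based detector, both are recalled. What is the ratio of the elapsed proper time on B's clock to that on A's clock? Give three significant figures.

A: γ = 1/√(1 − 0.9533²) = 1/√0.09122 = 3.311. B: γ = 1/√(1 − 0.9742²) = 1/√0.05093 = 4.431.
τ_A/τ_B = γ_B/γ_A = 4.431/3.311 = 1.338, so τ_B/τ_A = 0.7472.

τ_B/τ_A = 0.747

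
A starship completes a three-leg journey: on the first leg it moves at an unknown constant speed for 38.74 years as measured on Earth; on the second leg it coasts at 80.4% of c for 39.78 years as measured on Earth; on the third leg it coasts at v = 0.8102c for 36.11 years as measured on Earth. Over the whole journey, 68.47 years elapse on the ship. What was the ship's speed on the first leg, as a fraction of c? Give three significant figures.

Leg 1: speed unknown; τ_1 = 38.74/γ_1.
Leg 2: β = 0.804; γ = 1/√(1 − 0.804²) = 1/√0.3536 = 1.682; τ_2 = 39.78/1.682 = 23.65 years.
Leg 3: γ = 1/√(1 − 0.8102²) = 1/√0.3436 = 1.706; τ_3 = 36.11/1.706 = 21.17 years.
Total proper time: τ_1 + 23.65 + 21.17 = 68.47, so τ_1 = 68.47 − 44.82 = 23.65 years.
γ_1 = 38.74/23.65 = 1.638; β = √(1 − 1/γ²) = √0.6273.

β = 0.792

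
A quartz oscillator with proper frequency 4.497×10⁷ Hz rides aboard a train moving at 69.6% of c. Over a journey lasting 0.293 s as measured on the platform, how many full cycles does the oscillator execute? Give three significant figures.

β = 0.696; γ = 1/√(1 − 0.696²) = 1/√0.5156 = 1.393
The oscillator's own cycle count is N = f × τ where τ is the proper time on the train. τ = Δt/γ = 0.293/1.393 = 0.2104 s = 2.104×10⁻¹ s.
N = 4.497×10⁷ × 2.104×10⁻¹ = 9.461×10⁶.

N = 9.46×10⁶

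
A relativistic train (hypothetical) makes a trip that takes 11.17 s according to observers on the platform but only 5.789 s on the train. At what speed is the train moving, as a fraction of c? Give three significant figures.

v = 0.855c

The proper time is measured on the train (both events occur at the train's location); Δt is measured on the platform. γ = Δt/τ = 11.17/5.789 = 1.930.
β = √(1 − 1/γ²) = √(1 − 0.2686) = √0.7314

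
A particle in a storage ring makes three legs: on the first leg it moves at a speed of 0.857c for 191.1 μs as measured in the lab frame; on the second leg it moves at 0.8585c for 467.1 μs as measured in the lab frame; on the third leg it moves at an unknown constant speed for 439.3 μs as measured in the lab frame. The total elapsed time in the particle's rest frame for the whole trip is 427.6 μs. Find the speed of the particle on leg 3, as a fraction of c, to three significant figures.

β = 0.979

Leg 1: γ = 1/√(1 − 0.857²) = 1/√0.2656 = 1.941; τ_1 = 191.1/1.941 = 98.48 μs.
Leg 2: γ = 1/√(1 − 0.8585²) = 1/√0.2630 = 1.950; τ_2 = 467.1/1.950 = 239.5 μs.
Leg 3: speed unknown; τ_3 = 439.3/γ_3.
Total proper time: 98.48 + 239.5 + τ_3 = 427.6, so τ_3 = 427.6 − 338.0 = 89.59 μs.
γ_3 = 439.3/89.59 = 4.904; β = √(1 − 1/γ²) = √0.9584.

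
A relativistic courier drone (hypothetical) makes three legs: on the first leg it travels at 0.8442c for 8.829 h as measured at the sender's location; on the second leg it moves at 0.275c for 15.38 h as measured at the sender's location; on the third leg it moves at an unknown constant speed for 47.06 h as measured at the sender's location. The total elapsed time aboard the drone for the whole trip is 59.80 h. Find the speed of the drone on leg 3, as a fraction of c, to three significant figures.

β = 0.517

Leg 1: γ = 1/√(1 − 0.8442²) = 1/√0.2873 = 1.866; τ_1 = 8.829/1.866 = 4.733 h.
Leg 2: γ = 1/√(1 − 0.275²) = 1/√0.9244 = 1.040; τ_2 = 15.38/1.040 = 14.79 h.
Leg 3: speed unknown; τ_3 = 47.06/γ_3.
Total proper time: 4.733 + 14.79 + τ_3 = 59.80, so τ_3 = 59.80 − 19.52 = 40.28 h.
γ_3 = 47.06/40.28 = 1.168; β = √(1 − 1/γ²) = √0.2674.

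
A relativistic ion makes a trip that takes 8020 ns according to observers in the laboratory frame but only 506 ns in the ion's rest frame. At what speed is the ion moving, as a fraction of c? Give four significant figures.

v = 0.9980c

The proper time is measured in the ion's rest frame (both events occur at the ion's location); Δt is measured in the laboratory frame. γ = Δt/τ = 8020/506 = 15.85.
β = √(1 − 1/γ²) = √(1 − 0.003981) = √0.9960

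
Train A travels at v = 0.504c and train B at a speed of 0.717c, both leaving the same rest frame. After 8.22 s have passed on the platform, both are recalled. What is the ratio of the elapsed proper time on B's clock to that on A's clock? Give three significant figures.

τ_B/τ_A = 0.807

A: γ = 1/√(1 − 0.504²) = 1/√0.7460 = 1.158. B: γ = 1/√(1 − 0.717²) = 1/√0.4859 = 1.435.
τ_A/τ_B = γ_B/γ_A = 1.435/1.158 = 1.239, so τ_B/τ_A = 0.8071.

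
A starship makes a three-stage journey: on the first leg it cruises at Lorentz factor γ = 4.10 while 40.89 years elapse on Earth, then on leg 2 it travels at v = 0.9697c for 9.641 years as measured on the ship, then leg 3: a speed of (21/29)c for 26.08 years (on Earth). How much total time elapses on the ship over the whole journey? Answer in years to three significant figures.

τ = 37.6 years

Leg 1: γ = 4.10; τ_1 = 40.89/4.100 = 9.973 years.
Leg 2: 9.641 years is already measured on the ship.
Leg 3: γ = 1/√(1 − (21/29)²) = 29/20 = 1.450; τ_3 = 26.08/1.450 = 17.99 years.
Total: 9.973 + 9.641 + 17.99 years.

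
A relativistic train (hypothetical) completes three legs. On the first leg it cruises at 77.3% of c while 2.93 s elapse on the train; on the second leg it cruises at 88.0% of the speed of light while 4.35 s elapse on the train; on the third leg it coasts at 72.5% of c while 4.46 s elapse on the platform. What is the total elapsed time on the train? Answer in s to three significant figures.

τ = 10.4 s

Leg 1: 2.93 s is already measured on the train.
Leg 2: 4.35 s is already measured on the train.
Leg 3: β = 0.725; γ = 1/√(1 − 0.725²) = 1/√0.4744 = 1.452; τ_3 = 4.46/1.452 = 3.072 s.
Total: 2.930 + 4.350 + 3.072 s.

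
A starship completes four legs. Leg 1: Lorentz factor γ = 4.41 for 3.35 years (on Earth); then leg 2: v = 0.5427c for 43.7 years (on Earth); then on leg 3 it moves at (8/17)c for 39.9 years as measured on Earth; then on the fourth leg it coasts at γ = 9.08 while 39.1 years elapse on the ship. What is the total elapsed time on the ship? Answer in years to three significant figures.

τ = 112 years

Leg 1: γ = 4.41; τ_1 = 3.35/4.410 = 0.7596 years.
Leg 2: γ = 1/√(1 − 0.5427²) = 1/√0.7055 = 1.191; τ_2 = 43.7/1.191 = 36.70 years.
Leg 3: γ = 1/√(1 − (8/17)²) = 17/15 ≈ 1.133; τ_3 = 39.9/1.133 = 35.21 years.
Leg 4: 39.1 years is already measured on the ship.
Total: 0.7596 + 36.70 + 35.21 + 39.10 years.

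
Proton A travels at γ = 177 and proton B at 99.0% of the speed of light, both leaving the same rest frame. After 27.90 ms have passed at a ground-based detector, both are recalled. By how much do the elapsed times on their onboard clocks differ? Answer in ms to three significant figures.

A: γ = 177; τ_A = 27.90/177.0 = 0.1576 ms.
B: β = 0.990; γ = 1/√(1 − 0.990²) = 1/√0.01990 = 7.089; τ_B = 27.90/7.089 = 3.936 ms.

|τ_A − τ_B| = 3.78 ms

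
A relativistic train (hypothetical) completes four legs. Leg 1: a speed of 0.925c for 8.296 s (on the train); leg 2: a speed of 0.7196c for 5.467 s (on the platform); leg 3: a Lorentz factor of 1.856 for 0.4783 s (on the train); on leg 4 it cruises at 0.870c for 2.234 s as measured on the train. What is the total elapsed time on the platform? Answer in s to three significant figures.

Leg 1: γ = 1/√(1 − 0.925²) = 1/√0.1444 = 2.632; Δt_1 = 2.632 × 8.296 = 21.83 s.
Leg 2: 5.467 s is already measured on the platform.
Leg 3: γ = 1.856; Δt_3 = 1.856 × 0.4783 = 0.8877 s.
Leg 4: γ = 1/√(1 − 0.870²) = 1/√0.2431 = 2.028; Δt_4 = 2.028 × 2.234 = 4.531 s.
Total: 21.83 + 5.467 + 0.8877 + 4.531 s.

Δt = 32.7 s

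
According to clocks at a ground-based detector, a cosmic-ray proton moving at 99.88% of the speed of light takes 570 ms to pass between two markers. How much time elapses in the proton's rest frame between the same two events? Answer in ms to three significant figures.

β = 0.9988; γ = 1/√(1 − 0.9988²) = 1/√0.002399 = 20.42
The interval measured at a ground-based detector is the dilated one; the clock in the proton's rest frame measures the proper time τ = Δt/γ = 570/20.42 ms.

τ = 27.9 ms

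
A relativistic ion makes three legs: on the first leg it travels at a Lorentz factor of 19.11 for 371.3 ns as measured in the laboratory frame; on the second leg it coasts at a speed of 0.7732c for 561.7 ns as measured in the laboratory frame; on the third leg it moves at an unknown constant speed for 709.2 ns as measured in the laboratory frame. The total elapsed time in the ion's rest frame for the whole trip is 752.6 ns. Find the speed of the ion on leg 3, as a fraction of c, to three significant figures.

Leg 1: γ = 19.11; τ_1 = 371.3/19.11 = 19.43 ns.
Leg 2: γ = 1/√(1 − 0.7732²) = 1/√0.4022 = 1.577; τ_2 = 561.7/1.577 = 356.2 ns.
Leg 3: speed unknown; τ_3 = 709.2/γ_3.
Total proper time: 19.43 + 356.2 + τ_3 = 752.6, so τ_3 = 752.6 − 375.6 = 377.0 ns.
γ_3 = 709.2/377.0 = 1.881; β = √(1 − 1/γ²) = √0.7175.

β = 0.847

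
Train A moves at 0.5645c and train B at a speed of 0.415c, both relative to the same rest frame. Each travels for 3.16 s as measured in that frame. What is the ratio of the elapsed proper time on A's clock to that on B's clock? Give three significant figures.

τ_A/τ_B = 0.907

A: γ = 1/√(1 − 0.5645²) = 1/√0.6813 = 1.211. B: γ = 1/√(1 − 0.415²) = 1/√0.8278 = 1.099.
τ_A/τ_B = γ_B/γ_A = 1.099/1.211 = 0.9072, so τ_A/τ_B = 0.9072.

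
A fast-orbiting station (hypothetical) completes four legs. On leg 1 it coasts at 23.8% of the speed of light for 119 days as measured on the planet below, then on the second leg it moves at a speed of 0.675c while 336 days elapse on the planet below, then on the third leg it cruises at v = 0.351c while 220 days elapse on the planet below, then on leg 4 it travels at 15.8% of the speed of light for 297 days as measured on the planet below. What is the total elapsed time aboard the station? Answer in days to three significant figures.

τ = 863 days

Leg 1: β = 0.238; γ = 1/√(1 − 0.238²) = 1/√0.9434 = 1.030; τ_1 = 119/1.030 = 115.6 days.
Leg 2: γ = 1/√(1 − 0.675²) = 1/√0.5444 = 1.355; τ_2 = 336/1.355 = 247.9 days.
Leg 3: γ = 1/√(1 − 0.351²) = 1/√0.8768 = 1.068; τ_3 = 220/1.068 = 206.0 days.
Leg 4: β = 0.158; γ = 1/√(1 − 0.158²) = 1/√0.9750 = 1.013; τ_4 = 297/1.013 = 293.3 days.
Total: 115.6 + 247.9 + 206.0 + 293.3 days.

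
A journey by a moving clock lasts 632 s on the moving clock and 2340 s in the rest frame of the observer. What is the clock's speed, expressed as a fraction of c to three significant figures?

The proper time is measured on the moving clock (both events occur at the clock's location); Δt is measured in the rest frame of the observer. γ = Δt/τ = 2340/632 = 3.703.
β = √(1 − 1/γ²) = √(1 − 0.07295) = √0.9271

β = 0.963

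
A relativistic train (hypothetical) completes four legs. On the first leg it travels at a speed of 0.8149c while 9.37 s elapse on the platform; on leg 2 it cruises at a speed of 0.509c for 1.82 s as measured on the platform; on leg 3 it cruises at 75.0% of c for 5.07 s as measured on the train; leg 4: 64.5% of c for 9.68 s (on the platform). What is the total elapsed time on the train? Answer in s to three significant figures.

τ = 19.5 s

Leg 1: γ = 1/√(1 − 0.8149²) = 1/√0.3359 = 1.725; τ_1 = 9.37/1.725 = 5.431 s.
Leg 2: γ = 1/√(1 − 0.509²) = 1/√0.7409 = 1.162; τ_2 = 1.82/1.162 = 1.567 s.
Leg 3: 5.07 s is already measured on the train.
Leg 4: β = 0.645; γ = 1/√(1 − 0.645²) = 1/√0.5840 = 1.309; τ_4 = 9.68/1.309 = 7.397 s.
Total: 5.431 + 1.567 + 5.070 + 7.397 s.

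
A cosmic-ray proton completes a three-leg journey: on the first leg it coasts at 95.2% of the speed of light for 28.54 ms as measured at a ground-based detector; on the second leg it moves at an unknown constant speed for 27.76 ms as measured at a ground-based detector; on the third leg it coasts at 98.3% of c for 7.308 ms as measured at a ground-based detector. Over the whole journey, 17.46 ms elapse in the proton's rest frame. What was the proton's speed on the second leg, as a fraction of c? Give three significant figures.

β = 0.964

Leg 1: β = 0.952; γ = 1/√(1 − 0.952²) = 1/√0.09370 = 3.267; τ_1 = 28.54/3.267 = 8.736 ms.
Leg 2: speed unknown; τ_2 = 27.76/γ_2.
Leg 3: β = 0.983; γ = 1/√(1 − 0.983²) = 1/√0.03371 = 5.446; τ_3 = 7.308/5.446 = 1.342 ms.
Total proper time: 8.736 + τ_2 + 1.342 = 17.46, so τ_2 = 17.46 − 10.08 = 7.382 ms.
γ_2 = 27.76/7.382 = 3.760; β = √(1 − 1/γ²) = √0.9293.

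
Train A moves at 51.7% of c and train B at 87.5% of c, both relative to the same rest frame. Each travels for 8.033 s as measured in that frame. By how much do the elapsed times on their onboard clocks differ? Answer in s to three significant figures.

A: β = 0.517; γ = 1/√(1 − 0.517²) = 1/√0.7327 = 1.168; τ_A = 8.033/1.168 = 6.876 s.
B: β = 0.875; γ = 1/√(1 − 0.875²) = 1/√0.2344 = 2.066; τ_B = 8.033/2.066 = 3.889 s.

|τ_A − τ_B| = 2.99 s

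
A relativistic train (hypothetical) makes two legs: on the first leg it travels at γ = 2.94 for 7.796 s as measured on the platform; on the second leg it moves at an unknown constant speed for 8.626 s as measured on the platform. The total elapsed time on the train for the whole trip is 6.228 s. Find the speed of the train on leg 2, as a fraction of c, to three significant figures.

β = 0.910

Leg 1: γ = 2.94; τ_1 = 7.796/2.940 = 2.652 s.
Leg 2: speed unknown; τ_2 = 8.626/γ_2.
Total proper time: 2.652 + τ_2 = 6.228, so τ_2 = 6.228 − 2.652 = 3.576 s.
γ_2 = 8.626/3.576 = 2.412; β = √(1 − 1/γ²) = √0.8281.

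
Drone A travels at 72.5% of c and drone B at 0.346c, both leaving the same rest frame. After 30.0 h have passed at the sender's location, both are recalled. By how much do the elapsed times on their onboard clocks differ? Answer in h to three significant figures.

|τ_A − τ_B| = 7.48 h

A: β = 0.725; γ = 1/√(1 − 0.725²) = 1/√0.4744 = 1.452; τ_A = 30.0/1.452 = 20.66 h.
B: γ = 1/√(1 − 0.346²) = 1/√0.8803 = 1.066; τ_B = 30.0/1.066 = 28.15 h.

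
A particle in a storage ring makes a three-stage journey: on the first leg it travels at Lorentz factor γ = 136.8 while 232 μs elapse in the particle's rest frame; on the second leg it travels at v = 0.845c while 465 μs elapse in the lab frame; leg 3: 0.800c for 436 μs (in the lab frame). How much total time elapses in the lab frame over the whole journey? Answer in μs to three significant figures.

Δt = 3.26×10⁴ μs

Leg 1: γ = 136.8; Δt_1 = 136.8 × 232 = 3.174×10⁴ μs.
Leg 2: 465 μs is already measured in the lab frame.
Leg 3: 436 μs is already measured in the lab frame.
Total: 3.174×10⁴ + 465.0 + 436.0 μs.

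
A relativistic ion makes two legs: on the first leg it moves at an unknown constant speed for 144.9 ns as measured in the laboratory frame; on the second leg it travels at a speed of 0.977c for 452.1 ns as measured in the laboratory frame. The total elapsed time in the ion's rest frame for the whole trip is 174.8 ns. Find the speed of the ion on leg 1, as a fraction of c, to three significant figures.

Leg 1: speed unknown; τ_1 = 144.9/γ_1.
Leg 2: γ = 1/√(1 − 0.977²) = 1/√0.04547 = 4.690; τ_2 = 452.1/4.690 = 96.41 ns.
Total proper time: τ_1 + 96.41 = 174.8, so τ_1 = 174.8 − 96.41 = 78.39 ns.
γ_1 = 144.9/78.39 = 1.848; β = √(1 − 1/γ²) = √0.7073.

β = 0.841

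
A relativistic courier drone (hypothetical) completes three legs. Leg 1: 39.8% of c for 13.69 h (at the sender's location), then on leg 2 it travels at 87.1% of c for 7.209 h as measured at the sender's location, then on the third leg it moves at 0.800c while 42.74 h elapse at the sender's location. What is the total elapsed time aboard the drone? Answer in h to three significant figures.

Leg 1: β = 0.398; γ = 1/√(1 − 0.398²) = 1/√0.8416 = 1.090; τ_1 = 13.69/1.090 = 12.56 h.
Leg 2: β = 0.871; γ = 1/√(1 − 0.871²) = 1/√0.2414 = 2.035; τ_2 = 7.209/2.035 = 3.542 h.
Leg 3: γ = 1/√(1 − 0.800²) = 5/3 ≈ 1.667; τ_3 = 42.74/1.667 = 25.64 h.
Total: 12.56 + 3.542 + 25.64 h.

τ = 41.7 h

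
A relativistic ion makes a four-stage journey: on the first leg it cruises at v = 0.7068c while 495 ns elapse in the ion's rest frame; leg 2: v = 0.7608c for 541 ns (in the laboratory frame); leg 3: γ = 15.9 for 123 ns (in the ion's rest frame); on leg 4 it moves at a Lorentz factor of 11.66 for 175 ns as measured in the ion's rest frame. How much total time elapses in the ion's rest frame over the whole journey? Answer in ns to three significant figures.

τ = 1140 ns

Leg 1: 495 ns is already measured in the ion's rest frame.
Leg 2: γ = 1/√(1 − 0.7608²) = 1/√0.4212 = 1.541; τ_2 = 541/1.541 = 351.1 ns.
Leg 3: 123 ns is already measured in the ion's rest frame.
Leg 4: 175 ns is already measured in the ion's rest frame.
Total: 495.0 + 351.1 + 123.0 + 175.0 ns.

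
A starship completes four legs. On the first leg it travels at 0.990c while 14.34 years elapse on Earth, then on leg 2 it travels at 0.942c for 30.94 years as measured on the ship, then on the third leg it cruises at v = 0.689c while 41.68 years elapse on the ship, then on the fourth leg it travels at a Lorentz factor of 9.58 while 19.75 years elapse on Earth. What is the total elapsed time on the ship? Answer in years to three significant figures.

τ = 76.7 years

Leg 1: γ = 1/√(1 − 0.990²) = 1/√0.01990 = 7.089; τ_1 = 14.34/7.089 = 2.023 years.
Leg 2: 30.94 years is already measured on the ship.
Leg 3: 41.68 years is already measured on the ship.
Leg 4: γ = 9.58; τ_4 = 19.75/9.580 = 2.062 years.
Total: 2.023 + 30.94 + 41.68 + 2.062 years.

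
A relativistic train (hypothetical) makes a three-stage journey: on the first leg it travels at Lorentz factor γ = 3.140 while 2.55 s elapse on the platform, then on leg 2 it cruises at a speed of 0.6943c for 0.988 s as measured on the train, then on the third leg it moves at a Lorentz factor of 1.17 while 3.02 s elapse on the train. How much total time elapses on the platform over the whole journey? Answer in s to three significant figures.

Δt = 7.46 s

Leg 1: 2.55 s is already measured on the platform.
Leg 2: γ = 1/√(1 − 0.6943²) = 1/√0.5179 = 1.389; Δt_2 = 1.389 × 0.988 = 1.373 s.
Leg 3: γ = 1.17; Δt_3 = 1.170 × 3.02 = 3.533 s.
Total: 2.550 + 1.373 + 3.533 s.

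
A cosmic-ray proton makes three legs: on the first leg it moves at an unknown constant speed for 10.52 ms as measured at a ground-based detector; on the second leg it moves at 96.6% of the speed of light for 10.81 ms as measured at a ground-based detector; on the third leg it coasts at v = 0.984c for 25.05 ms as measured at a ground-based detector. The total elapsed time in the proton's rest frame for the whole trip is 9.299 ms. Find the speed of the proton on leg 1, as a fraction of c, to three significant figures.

Leg 1: speed unknown; τ_1 = 10.52/γ_1.
Leg 2: β = 0.966; γ = 1/√(1 − 0.966²) = 1/√0.06684 = 3.868; τ_2 = 10.81/3.868 = 2.795 ms.
Leg 3: γ = 1/√(1 − 0.984²) = 1/√0.03174 = 5.613; τ_3 = 25.05/5.613 = 4.463 ms.
Total proper time: τ_1 + 2.795 + 4.463 = 9.299, so τ_1 = 9.299 − 7.258 = 2.041 ms.
γ_1 = 10.52/2.041 = 5.154; β = √(1 − 1/γ²) = √0.9624.

β = 0.981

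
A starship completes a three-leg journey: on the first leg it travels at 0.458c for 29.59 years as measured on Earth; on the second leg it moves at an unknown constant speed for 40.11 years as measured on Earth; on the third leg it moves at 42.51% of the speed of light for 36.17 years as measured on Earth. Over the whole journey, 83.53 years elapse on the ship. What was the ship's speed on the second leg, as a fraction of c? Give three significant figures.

β = 0.792

Leg 1: γ = 1/√(1 − 0.458²) = 1/√0.7902 = 1.125; τ_1 = 29.59/1.125 = 26.30 years.
Leg 2: speed unknown; τ_2 = 40.11/γ_2.
Leg 3: β = 0.4251; γ = 1/√(1 − 0.4251²) = 1/√0.8193 = 1.105; τ_3 = 36.17/1.105 = 32.74 years.
Total proper time: 26.30 + τ_2 + 32.74 = 83.53, so τ_2 = 83.53 − 59.04 = 24.49 years.
γ_2 = 40.11/24.49 = 1.638; β = √(1 − 1/γ²) = √0.6273.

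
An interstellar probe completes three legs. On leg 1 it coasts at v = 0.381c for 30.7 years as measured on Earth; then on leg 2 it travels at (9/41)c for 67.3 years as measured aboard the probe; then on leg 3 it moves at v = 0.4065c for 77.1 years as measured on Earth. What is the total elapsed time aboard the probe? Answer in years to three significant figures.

Leg 1: γ = 1/√(1 − 0.381²) = 1/√0.8548 = 1.082; τ_1 = 30.7/1.082 = 28.38 years.
Leg 2: 67.3 years is already measured aboard the probe.
Leg 3: γ = 1/√(1 − 0.4065²) = 1/√0.8348 = 1.095; τ_3 = 77.1/1.095 = 70.44 years.
Total: 28.38 + 67.30 + 70.44 years.

τ = 166 years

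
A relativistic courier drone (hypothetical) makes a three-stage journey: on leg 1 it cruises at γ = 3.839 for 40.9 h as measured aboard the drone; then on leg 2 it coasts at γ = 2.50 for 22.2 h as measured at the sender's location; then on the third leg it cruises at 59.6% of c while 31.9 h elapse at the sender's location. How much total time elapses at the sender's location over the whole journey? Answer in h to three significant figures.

Δt = 211 h

Leg 1: γ = 3.839; Δt_1 = 3.839 × 40.9 = 157.0 h.
Leg 2: 22.2 h is already measured at the sender's location.
Leg 3: 31.9 h is already measured at the sender's location.
Total: 157.0 + 22.20 + 31.90 h.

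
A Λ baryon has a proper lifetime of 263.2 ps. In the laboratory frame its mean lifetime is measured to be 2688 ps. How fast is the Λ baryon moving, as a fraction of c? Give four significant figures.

β = 0.9952

γ = Δt/τ₀ = 2688/263.2 = 10.21
β = √(1 − 1/γ²) = √(1 − 0.009588) = √0.9904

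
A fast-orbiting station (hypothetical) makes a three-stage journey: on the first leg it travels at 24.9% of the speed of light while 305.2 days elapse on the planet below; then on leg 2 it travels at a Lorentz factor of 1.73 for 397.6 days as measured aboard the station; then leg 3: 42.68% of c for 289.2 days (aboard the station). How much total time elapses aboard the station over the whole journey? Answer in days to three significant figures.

τ = 982 days

Leg 1: β = 0.249; γ = 1/√(1 − 0.249²) = 1/√0.9380 = 1.033; τ_1 = 305.2/1.033 = 295.6 days.
Leg 2: 397.6 days is already measured aboard the station.
Leg 3: 289.2 days is already measured aboard the station.
Total: 295.6 + 397.6 + 289.2 days.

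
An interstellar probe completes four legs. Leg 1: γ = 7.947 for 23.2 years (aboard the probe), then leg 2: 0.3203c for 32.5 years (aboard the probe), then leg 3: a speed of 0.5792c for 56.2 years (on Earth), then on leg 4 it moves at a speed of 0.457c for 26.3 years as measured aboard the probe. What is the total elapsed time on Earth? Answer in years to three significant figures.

Leg 1: γ = 7.947; Δt_1 = 7.947 × 23.2 = 184.4 years.
Leg 2: γ = 1/√(1 − 0.3203²) = 1/√0.8974 = 1.056; Δt_2 = 1.056 × 32.5 = 34.31 years.
Leg 3: 56.2 years is already measured on Earth.
Leg 4: γ = 1/√(1 − 0.457²) = 1/√0.7912 = 1.124; Δt_4 = 1.124 × 26.3 = 29.57 years.
Total: 184.4 + 34.31 + 56.20 + 29.57 years.

Δt = 304 years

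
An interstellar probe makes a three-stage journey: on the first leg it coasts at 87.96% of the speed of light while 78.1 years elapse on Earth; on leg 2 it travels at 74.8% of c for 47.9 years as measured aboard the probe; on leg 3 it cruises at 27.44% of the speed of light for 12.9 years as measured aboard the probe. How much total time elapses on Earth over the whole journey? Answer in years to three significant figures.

Leg 1: 78.1 years is already measured on Earth.
Leg 2: β = 0.748; γ = 1/√(1 − 0.748²) = 1/√0.4405 = 1.507; Δt_2 = 1.507 × 47.9 = 72.17 years.
Leg 3: β = 0.2744; γ = 1/√(1 − 0.2744²) = 1/√0.9247 = 1.040; Δt_3 = 1.040 × 12.9 = 13.41 years.
Total: 78.10 + 72.17 + 13.41 years.

Δt = 164 years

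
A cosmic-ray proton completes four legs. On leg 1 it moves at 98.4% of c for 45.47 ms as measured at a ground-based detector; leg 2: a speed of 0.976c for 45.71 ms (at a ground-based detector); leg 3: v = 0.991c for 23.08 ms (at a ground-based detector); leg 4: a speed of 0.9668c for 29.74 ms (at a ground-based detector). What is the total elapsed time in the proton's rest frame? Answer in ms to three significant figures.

Leg 1: β = 0.984; γ = 1/√(1 − 0.984²) = 1/√0.03174 = 5.613; τ_1 = 45.47/5.613 = 8.101 ms.
Leg 2: γ = 1/√(1 − 0.976²) = 1/√0.04742 = 4.592; τ_2 = 45.71/4.592 = 9.954 ms.
Leg 3: γ = 1/√(1 − 0.991²) = 1/√0.01792 = 7.470; τ_3 = 23.08/7.470 = 3.090 ms.
Leg 4: γ = 1/√(1 − 0.9668²) = 1/√0.06530 = 3.913; τ_4 = 29.74/3.913 = 7.600 ms.
Total: 8.101 + 9.954 + 3.090 + 7.600 ms.

τ = 28.7 ms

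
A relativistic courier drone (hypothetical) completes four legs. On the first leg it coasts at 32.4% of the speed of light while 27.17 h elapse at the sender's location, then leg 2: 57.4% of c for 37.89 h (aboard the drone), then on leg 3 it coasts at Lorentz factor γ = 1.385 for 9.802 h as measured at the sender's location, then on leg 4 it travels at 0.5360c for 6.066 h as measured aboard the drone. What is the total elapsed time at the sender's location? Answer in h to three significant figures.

Δt = 90.4 h

Leg 1: 27.17 h is already measured at the sender's location.
Leg 2: β = 0.574; γ = 1/√(1 − 0.574²) = 1/√0.6705 = 1.221; Δt_2 = 1.221 × 37.89 = 46.27 h.
Leg 3: 9.802 h is already measured at the sender's location.
Leg 4: γ = 1/√(1 − 0.5360²) = 1/√0.7127 = 1.185; Δt_4 = 1.185 × 6.066 = 7.185 h.
Total: 27.17 + 46.27 + 9.802 + 7.185 h.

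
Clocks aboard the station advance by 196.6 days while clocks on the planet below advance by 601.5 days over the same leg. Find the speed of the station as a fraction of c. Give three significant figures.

The proper time is measured aboard the station (both events occur at the station's location); Δt is measured on the planet below. γ = Δt/τ = 601.5/196.6 = 3.060.
β = √(1 − 1/γ²) = √(1 − 0.1068) = √0.8932

β = 0.945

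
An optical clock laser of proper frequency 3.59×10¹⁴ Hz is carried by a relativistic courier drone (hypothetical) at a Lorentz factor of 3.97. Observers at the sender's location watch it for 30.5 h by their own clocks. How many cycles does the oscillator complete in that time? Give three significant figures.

γ = 3.97
During 30.5 h of lab time, the oscillator's proper time advances by τ = Δt/γ = 30.5/3.970 = 7.683 h = 2.766×10⁴ s.
N = f × τ = 3.59×10¹⁴ × 2.766×10⁴ = 9.929×10¹⁸.

N = 9.93×10¹⁸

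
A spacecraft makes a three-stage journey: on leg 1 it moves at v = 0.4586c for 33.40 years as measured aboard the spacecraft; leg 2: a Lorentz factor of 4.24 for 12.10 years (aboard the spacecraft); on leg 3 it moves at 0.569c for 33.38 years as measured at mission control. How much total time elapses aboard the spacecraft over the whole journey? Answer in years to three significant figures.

τ = 72.9 years

Leg 1: 33.40 years is already measured aboard the spacecraft.
Leg 2: 12.10 years is already measured aboard the spacecraft.
Leg 3: γ = 1/√(1 − 0.569²) = 1/√0.6762 = 1.216; τ_3 = 33.38/1.216 = 27.45 years.
Total: 33.40 + 12.10 + 27.45 years.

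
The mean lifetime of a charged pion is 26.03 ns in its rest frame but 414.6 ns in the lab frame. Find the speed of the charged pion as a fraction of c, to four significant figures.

γ = Δt/τ₀ = 414.6/26.03 = 15.93
β = √(1 − 1/γ²) = √(1 − 0.003942) = √0.9961

β = 0.9980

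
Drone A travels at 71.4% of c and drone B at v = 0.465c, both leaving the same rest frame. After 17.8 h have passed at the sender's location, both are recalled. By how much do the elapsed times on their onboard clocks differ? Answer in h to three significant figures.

|τ_A − τ_B| = 3.30 h

A: β = 0.714; γ = 1/√(1 − 0.714²) = 1/√0.4902 = 1.428; τ_A = 17.8/1.428 = 12.46 h.
B: γ = 1/√(1 − 0.465²) = 1/√0.7838 = 1.130; τ_B = 17.8/1.130 = 15.76 h.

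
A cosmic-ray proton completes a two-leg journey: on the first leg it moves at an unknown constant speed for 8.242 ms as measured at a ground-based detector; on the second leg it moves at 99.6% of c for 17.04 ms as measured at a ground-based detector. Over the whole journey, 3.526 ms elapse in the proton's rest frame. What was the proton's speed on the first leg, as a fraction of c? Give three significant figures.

Leg 1: speed unknown; τ_1 = 8.242/γ_1.
Leg 2: β = 0.996; γ = 1/√(1 − 0.996²) = 1/√0.007984 = 11.19; τ_2 = 17.04/11.19 = 1.523 ms.
Total proper time: τ_1 + 1.523 = 3.526, so τ_1 = 3.526 − 1.523 = 2.003 ms.
γ_1 = 8.242/2.003 = 4.114; β = √(1 − 1/γ²) = √0.9409.

β = 0.970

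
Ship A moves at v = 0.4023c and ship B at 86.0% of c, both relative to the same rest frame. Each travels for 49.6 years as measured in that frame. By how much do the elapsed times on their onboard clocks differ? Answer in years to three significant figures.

|τ_A − τ_B| = 20.1 years

A: γ = 1/√(1 − 0.4023²) = 1/√0.8382 = 1.092; τ_A = 49.6/1.092 = 45.41 years.
B: β = 0.860; γ = 1/√(1 − 0.860²) = 1/√0.2604 = 1.960; τ_B = 49.6/1.960 = 25.31 years.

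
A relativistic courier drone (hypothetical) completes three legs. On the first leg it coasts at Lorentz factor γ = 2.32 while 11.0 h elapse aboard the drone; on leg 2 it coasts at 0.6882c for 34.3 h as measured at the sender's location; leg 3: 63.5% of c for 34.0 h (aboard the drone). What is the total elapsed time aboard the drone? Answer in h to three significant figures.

Leg 1: 11.0 h is already measured aboard the drone.
Leg 2: γ = 1/√(1 − 0.6882²) = 1/√0.5264 = 1.378; τ_2 = 34.3/1.378 = 24.89 h.
Leg 3: 34.0 h is already measured aboard the drone.
Total: 11.00 + 24.89 + 34.00 h.

τ = 69.9 h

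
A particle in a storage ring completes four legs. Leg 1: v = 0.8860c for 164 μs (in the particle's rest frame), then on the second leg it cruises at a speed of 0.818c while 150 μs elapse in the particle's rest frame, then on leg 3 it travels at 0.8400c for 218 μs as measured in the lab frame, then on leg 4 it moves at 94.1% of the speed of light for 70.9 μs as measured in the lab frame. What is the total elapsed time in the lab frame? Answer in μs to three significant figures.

Leg 1: γ = 1/√(1 − 0.8860²) = 1/√0.2150 = 2.157; Δt_1 = 2.157 × 164 = 353.7 μs.
Leg 2: γ = 1/√(1 − 0.818²) = 1/√0.3309 = 1.738; Δt_2 = 1.738 × 150 = 260.8 μs.
Leg 3: 218 μs is already measured in the lab frame.
Leg 4: 70.9 μs is already measured in the lab frame.
Total: 353.7 + 260.8 + 218.0 + 70.90 μs.

Δt = 903 μs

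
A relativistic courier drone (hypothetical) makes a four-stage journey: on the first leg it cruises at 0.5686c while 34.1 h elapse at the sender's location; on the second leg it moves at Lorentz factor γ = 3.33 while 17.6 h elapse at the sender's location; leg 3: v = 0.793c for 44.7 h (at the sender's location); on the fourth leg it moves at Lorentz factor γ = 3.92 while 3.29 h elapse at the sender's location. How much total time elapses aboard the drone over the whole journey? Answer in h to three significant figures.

τ = 61.4 h

Leg 1: γ = 1/√(1 − 0.5686²) = 1/√0.6767 = 1.216; τ_1 = 34.1/1.216 = 28.05 h.
Leg 2: γ = 3.33; τ_2 = 17.6/3.330 = 5.285 h.
Leg 3: γ = 1/√(1 − 0.793²) = 1/√0.3712 = 1.641; τ_3 = 44.7/1.641 = 27.23 h.
Leg 4: γ = 3.92; τ_4 = 3.29/3.920 = 0.8393 h.
Total: 28.05 + 5.285 + 27.23 + 0.8393 h.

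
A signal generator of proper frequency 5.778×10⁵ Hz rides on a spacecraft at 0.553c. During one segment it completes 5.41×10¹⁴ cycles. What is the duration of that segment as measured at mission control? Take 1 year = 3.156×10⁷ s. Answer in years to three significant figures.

Δt = 35.6 years

γ = 1/√(1 − 0.553²) = 1/√0.6942 = 1.200
Proper time for N cycles: τ = N/f = 5.41×10¹⁴/(5.778×10⁵) = 9.363×10⁸ s = 29.67 years.
Lab-frame duration Δt = γτ = 1.200 × 29.67 = 35.61 years.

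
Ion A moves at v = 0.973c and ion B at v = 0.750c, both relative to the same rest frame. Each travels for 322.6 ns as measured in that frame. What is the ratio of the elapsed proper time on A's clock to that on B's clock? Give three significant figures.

τ_A/τ_B = 0.349

A: γ = 1/√(1 − 0.973²) = 1/√0.05327 = 4.333. B: γ = 1/√(1 − 0.750²) = 1/√0.4375 = 1.512.
τ_A/τ_B = γ_B/γ_A = 1.512/4.333 = 0.3489, so τ_A/τ_B = 0.3489.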